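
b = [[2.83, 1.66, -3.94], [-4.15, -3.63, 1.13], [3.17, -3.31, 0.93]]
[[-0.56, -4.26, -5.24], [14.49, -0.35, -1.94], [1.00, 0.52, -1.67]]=b@[[-1.79, 0.14, 0.04], [-2.65, 0.35, 1.05], [-2.26, 1.33, 1.8]]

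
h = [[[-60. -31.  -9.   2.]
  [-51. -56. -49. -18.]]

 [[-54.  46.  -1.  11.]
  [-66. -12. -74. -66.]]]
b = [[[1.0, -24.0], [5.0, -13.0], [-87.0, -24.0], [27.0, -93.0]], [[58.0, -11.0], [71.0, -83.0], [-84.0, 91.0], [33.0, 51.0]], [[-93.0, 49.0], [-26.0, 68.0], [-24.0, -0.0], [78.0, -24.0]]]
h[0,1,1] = -56.0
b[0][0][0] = 1.0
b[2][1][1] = 68.0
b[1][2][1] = 91.0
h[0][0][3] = 2.0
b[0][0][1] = -24.0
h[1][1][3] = -66.0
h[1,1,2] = -74.0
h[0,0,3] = 2.0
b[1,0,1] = -11.0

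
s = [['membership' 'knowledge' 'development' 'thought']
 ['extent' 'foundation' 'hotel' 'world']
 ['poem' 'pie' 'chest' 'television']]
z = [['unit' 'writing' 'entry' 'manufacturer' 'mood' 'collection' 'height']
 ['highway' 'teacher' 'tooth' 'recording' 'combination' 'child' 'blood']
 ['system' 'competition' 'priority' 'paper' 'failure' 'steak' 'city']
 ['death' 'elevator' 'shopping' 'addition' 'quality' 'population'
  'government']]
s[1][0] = 'extent'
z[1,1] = 'teacher'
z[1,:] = ['highway', 'teacher', 'tooth', 'recording', 'combination', 'child', 'blood']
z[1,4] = 'combination'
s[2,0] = 'poem'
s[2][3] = 'television'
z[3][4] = 'quality'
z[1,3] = 'recording'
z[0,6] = 'height'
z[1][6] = 'blood'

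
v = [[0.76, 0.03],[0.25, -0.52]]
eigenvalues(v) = [0.77, -0.53]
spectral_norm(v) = 0.82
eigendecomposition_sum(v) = [[0.76, 0.02], [0.15, 0.00]] + [[-0.00, 0.01], [0.1, -0.52]]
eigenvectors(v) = [[0.98, -0.02], [0.19, 1.0]]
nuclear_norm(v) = 1.31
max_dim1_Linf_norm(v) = 0.76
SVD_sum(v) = [[0.70,-0.19], [0.36,-0.1]] + [[0.06, 0.22],[-0.11, -0.42]]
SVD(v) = [[-0.89,-0.46], [-0.46,0.89]] @ diag([0.817921780127365, 0.49234536820537095]) @ [[-0.97, 0.26], [-0.26, -0.97]]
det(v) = -0.40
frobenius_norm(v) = 0.95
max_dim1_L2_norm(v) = 0.76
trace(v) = 0.24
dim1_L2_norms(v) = [0.76, 0.58]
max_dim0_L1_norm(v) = 1.01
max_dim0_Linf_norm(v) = 0.76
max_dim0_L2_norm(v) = 0.8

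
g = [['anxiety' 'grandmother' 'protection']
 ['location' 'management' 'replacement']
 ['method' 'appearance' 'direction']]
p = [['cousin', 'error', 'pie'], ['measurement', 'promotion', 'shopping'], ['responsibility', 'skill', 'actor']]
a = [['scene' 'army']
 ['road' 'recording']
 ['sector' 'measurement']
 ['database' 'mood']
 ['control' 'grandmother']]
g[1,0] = 'location'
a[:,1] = ['army', 'recording', 'measurement', 'mood', 'grandmother']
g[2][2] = 'direction'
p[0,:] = ['cousin', 'error', 'pie']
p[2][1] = 'skill'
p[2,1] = 'skill'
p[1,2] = 'shopping'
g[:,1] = ['grandmother', 'management', 'appearance']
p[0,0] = 'cousin'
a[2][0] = 'sector'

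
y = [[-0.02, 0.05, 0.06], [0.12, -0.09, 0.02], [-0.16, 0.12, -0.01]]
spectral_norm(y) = 0.25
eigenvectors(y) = [[-0.18+0.00j, (-0.47-0.09j), (-0.47+0.09j)], [-0.66+0.00j, -0.64+0.00j, (-0.64-0j)], [(0.73+0j), (0.57-0.17j), (0.57+0.17j)]]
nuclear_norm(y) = 0.33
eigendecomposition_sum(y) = [[(0.06-0j), (-0.07+0j), (-0.03+0j)], [(0.23-0j), -0.27+0.00j, (-0.12+0j)], [(-0.25+0j), (0.3-0j), (0.13-0j)]] + [[(-0.04-0j), 0.06+0.04j, (0.05+0.03j)], [-0.06+0.01j, (0.09+0.04j), 0.07+0.03j], [0.05-0.02j, -0.09-0.01j, -0.07-0.01j]] + [[(-0.04+0j), (0.06-0.04j), 0.05-0.03j], [-0.06-0.01j, 0.09-0.04j, 0.07-0.03j], [0.05+0.02j, -0.09+0.01j, -0.07+0.01j]]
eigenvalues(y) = [(-0.08+0j), (-0.02+0.02j), (-0.02-0.02j)]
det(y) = -0.00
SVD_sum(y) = [[-0.03, 0.03, -0.0], [0.12, -0.09, 0.01], [-0.16, 0.12, -0.01]] + [[0.01,0.02,0.06], [0.0,0.00,0.01], [-0.00,-0.00,-0.0]] + [[0.00, 0.00, -0.0], [-0.00, -0.0, 0.0], [-0.00, -0.00, 0.0]]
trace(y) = -0.12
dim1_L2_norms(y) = [0.08, 0.15, 0.2]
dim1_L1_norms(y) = [0.13, 0.23, 0.29]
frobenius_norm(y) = 0.26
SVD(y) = [[-0.17,-0.98,-0.13], [0.59,-0.21,0.78], [-0.79,0.06,0.61]] @ diag([0.2544057599016296, 0.069005871619112, 0.003987356387518781]) @ [[0.79, -0.61, 0.04], [-0.22, -0.33, -0.92], [-0.58, -0.72, 0.40]]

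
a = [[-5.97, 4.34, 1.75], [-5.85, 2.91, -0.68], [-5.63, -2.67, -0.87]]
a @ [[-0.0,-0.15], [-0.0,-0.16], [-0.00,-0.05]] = [[0.0, 0.11], [0.0, 0.45], [0.00, 1.32]]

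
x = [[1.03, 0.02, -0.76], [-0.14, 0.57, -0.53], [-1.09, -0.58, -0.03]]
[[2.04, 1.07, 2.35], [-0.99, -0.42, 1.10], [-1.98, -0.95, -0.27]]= x @ [[2.26, 1.09, 0.46], [-0.85, -0.41, -0.27], [0.35, 0.06, -2.48]]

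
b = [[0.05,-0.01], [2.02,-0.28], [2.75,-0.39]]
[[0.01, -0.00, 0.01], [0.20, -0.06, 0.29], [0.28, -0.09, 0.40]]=b@ [[0.1, -0.03, 0.13], [0.00, 0.01, -0.10]]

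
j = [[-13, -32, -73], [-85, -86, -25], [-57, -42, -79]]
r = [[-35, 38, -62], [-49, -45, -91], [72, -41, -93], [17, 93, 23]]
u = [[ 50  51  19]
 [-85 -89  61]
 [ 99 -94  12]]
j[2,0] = -57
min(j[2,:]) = -79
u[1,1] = -89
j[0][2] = -73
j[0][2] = -73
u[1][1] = -89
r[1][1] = -45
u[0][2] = 19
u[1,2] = 61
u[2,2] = 12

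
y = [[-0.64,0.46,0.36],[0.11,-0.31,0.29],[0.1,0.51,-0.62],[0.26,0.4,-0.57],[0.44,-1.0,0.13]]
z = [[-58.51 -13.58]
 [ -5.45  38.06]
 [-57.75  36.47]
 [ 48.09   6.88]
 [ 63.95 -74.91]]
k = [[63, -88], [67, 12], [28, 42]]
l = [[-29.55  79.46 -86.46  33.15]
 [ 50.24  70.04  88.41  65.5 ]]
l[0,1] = 79.46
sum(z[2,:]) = -21.28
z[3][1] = 6.88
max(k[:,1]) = 42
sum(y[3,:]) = 0.09000000000000008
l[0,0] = -29.55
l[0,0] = -29.55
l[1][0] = 50.24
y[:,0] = [-0.635, 0.108, 0.096, 0.258, 0.445]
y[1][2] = 0.288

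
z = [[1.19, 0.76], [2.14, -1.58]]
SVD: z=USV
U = [[-0.24, -0.97], [-0.97, 0.24]]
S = [2.72, 1.29]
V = [[-0.87,0.5], [-0.50,-0.87]]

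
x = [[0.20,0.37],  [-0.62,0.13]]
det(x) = 0.255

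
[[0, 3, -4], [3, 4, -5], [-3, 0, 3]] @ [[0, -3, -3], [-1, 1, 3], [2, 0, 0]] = [[-11, 3, 9], [-14, -5, 3], [6, 9, 9]]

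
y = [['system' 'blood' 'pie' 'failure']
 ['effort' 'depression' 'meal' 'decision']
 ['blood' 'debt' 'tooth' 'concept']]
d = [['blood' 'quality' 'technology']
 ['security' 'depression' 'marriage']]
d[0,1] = 'quality'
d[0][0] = 'blood'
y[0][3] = 'failure'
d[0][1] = 'quality'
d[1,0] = 'security'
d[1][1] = 'depression'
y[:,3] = ['failure', 'decision', 'concept']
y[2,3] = 'concept'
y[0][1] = 'blood'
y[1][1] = 'depression'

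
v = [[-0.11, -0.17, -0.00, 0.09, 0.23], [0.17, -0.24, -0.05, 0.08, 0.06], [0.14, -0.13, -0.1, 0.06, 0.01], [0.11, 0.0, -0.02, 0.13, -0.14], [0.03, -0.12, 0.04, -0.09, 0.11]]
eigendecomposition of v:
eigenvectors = [[(-0.22+0j), (-0.22-0.43j), (-0.22+0.43j), (0.53+0j), 0.44+0.00j], [(-0.04+0j), -0.66+0.00j, (-0.66-0j), 0.53+0.00j, 0.66+0.00j], [(0.04+0j), (-0.52+0.02j), (-0.52-0.02j), (0.23+0j), (-0.17+0j)], [(0.74+0j), (-0.08+0.13j), -0.08-0.13j, (0.22+0j), (0.15+0j)], [(-0.63+0j), -0.20+0.02j, (-0.2-0.02j), (0.58+0j), 0.56+0.00j]]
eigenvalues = [(0.22+0j), (-0.2+0.09j), (-0.2-0.09j), (0.01+0j), (-0.04+0j)]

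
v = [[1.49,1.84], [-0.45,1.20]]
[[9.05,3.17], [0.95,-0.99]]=v @ [[3.48, 2.15], [2.10, -0.02]]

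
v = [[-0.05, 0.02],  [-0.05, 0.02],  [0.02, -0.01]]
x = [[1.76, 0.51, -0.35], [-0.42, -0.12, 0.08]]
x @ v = [[-0.12, 0.05], [0.03, -0.01]]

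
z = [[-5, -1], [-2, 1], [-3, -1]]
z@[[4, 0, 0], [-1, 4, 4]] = [[-19, -4, -4], [-9, 4, 4], [-11, -4, -4]]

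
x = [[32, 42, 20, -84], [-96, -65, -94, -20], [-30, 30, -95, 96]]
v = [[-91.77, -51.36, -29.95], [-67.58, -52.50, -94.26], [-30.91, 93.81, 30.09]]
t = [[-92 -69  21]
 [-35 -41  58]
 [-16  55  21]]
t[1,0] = -35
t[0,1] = -69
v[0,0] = -91.77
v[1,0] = -67.58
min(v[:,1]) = -52.5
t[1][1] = -41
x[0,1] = 42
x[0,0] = 32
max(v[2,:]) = 93.81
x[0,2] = 20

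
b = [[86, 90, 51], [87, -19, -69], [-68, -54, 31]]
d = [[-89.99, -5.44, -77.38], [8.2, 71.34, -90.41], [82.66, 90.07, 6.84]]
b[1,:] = [87, -19, -69]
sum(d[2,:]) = 179.57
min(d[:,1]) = -5.44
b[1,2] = -69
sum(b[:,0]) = 105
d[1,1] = 71.34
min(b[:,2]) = -69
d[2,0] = 82.66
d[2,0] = 82.66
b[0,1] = 90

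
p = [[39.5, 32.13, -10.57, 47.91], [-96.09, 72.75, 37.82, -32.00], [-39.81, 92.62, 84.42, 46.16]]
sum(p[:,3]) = 62.06999999999999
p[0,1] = 32.13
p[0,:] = [39.5, 32.13, -10.57, 47.91]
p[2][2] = 84.42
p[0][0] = 39.5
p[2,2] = 84.42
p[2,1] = 92.62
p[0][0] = 39.5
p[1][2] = 37.82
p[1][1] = 72.75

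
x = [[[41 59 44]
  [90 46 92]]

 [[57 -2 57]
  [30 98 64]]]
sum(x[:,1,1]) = 144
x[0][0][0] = 41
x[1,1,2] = 64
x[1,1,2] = 64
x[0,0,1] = 59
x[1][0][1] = -2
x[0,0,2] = 44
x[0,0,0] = 41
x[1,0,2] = 57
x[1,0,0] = 57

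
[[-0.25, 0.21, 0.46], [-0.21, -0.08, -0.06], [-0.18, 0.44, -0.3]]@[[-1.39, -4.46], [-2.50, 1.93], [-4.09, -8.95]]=[[-2.06, -2.60],[0.74, 1.32],[0.38, 4.34]]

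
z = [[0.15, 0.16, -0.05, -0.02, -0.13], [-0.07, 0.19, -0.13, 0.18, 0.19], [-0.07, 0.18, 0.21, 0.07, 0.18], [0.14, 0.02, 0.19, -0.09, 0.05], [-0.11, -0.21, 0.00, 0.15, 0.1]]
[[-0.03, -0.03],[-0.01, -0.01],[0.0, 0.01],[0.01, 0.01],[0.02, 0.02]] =z@[[-0.05, -0.07], [-0.07, -0.05], [0.02, 0.03], [-0.08, -0.07], [0.08, 0.08]]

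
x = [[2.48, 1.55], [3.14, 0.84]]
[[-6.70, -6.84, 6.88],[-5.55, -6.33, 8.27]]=x @ [[-1.07, -1.46, 2.53], [-2.61, -2.08, 0.39]]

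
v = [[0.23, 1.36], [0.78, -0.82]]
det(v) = -1.25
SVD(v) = [[-0.81, 0.59], [0.59, 0.81]] @ diag([1.6055303693682164, 0.778185217693294]) @ [[0.17, -0.99], [0.99, 0.17]]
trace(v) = -0.59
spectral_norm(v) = 1.61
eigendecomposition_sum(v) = [[0.63,0.51], [0.29,0.24]] + [[-0.4, 0.85],[0.49, -1.06]]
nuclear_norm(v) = 2.38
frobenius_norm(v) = 1.78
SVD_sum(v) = [[-0.22, 1.28], [0.16, -0.93]] + [[0.45,0.08], [0.62,0.11]]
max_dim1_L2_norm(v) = 1.38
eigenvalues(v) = [0.86, -1.45]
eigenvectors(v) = [[0.91, -0.63],[0.42, 0.78]]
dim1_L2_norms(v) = [1.38, 1.13]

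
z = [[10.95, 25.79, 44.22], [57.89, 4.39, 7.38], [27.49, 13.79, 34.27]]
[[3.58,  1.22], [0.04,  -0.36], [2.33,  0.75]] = z @ [[-0.01,-0.01], [0.04,-0.0], [0.06,0.03]]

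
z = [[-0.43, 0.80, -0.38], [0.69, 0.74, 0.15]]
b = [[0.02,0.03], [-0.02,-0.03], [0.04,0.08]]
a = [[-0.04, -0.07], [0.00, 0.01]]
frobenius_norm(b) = 0.10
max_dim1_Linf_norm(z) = 0.8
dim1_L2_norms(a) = [0.08, 0.01]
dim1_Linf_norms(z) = [0.8, 0.74]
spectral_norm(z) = 1.12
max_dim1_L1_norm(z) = 1.61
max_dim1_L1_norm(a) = 0.11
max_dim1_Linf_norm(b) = 0.08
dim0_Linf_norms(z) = [0.69, 0.8, 0.38]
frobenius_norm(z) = 1.42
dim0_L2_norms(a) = [0.04, 0.07]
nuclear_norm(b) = 0.11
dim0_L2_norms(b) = [0.05, 0.09]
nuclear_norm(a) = 0.09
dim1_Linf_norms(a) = [0.07, 0.01]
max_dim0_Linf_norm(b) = 0.08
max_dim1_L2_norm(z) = 1.02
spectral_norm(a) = 0.08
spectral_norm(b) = 0.10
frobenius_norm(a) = 0.08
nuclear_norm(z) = 1.99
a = z @ b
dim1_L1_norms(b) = [0.05, 0.05, 0.12]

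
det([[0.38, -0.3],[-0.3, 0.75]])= 0.195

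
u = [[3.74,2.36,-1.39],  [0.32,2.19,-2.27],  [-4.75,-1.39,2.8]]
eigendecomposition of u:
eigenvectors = [[0.56+0.00j, -0.19-0.33j, (-0.19+0.33j)], [(0.37+0j), (0.68+0j), (0.68-0j)], [-0.74+0.00j, (0.39-0.49j), 0.39+0.49j]]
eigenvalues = [(7.13+0j), (0.8+1.5j), (0.8-1.5j)]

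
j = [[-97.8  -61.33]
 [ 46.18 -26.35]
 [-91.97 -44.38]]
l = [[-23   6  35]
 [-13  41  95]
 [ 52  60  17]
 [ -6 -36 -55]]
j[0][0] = -97.8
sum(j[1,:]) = 19.83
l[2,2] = 17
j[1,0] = 46.18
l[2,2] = 17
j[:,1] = [-61.33, -26.35, -44.38]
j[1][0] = 46.18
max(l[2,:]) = 60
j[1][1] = -26.35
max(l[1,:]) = 95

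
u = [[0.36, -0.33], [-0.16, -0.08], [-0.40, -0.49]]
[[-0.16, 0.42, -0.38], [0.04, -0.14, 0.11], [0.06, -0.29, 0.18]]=u @ [[-0.32, 0.98, -0.8], [0.14, -0.21, 0.28]]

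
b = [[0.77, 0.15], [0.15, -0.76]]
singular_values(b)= [0.78, 0.77]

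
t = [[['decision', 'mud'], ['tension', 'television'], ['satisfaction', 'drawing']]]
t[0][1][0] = 'tension'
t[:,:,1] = [['mud', 'television', 'drawing']]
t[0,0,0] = 'decision'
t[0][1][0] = 'tension'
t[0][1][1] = 'television'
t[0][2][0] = 'satisfaction'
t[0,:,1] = ['mud', 'television', 'drawing']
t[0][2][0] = 'satisfaction'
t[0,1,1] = 'television'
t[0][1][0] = 'tension'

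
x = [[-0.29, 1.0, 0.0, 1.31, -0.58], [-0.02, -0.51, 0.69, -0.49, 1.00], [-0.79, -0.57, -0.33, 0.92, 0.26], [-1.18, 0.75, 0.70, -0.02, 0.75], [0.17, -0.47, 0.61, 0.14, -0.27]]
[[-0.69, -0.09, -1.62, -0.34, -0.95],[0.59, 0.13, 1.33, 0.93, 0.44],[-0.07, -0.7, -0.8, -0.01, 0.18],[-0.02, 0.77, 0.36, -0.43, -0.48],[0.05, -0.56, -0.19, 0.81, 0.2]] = x@[[0.14, -0.04, 0.33, 0.72, 0.01], [-0.22, 0.72, -0.01, -0.52, -0.62], [0.07, -0.10, 0.15, 0.78, -0.07], [-0.17, -0.48, -0.78, 0.46, -0.22], [0.35, 0.33, 0.85, 0.37, 0.06]]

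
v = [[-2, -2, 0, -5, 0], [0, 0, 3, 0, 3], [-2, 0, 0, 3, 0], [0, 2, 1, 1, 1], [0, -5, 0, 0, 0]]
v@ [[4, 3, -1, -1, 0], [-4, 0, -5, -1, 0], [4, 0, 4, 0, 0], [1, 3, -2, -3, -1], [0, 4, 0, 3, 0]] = [[-5, -21, 22, 19, 5], [12, 12, 12, 9, 0], [-5, 3, -4, -7, -3], [-3, 7, -8, -2, -1], [20, 0, 25, 5, 0]]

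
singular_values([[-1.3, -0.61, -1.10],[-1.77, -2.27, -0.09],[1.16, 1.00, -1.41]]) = [3.51, 1.8, 0.58]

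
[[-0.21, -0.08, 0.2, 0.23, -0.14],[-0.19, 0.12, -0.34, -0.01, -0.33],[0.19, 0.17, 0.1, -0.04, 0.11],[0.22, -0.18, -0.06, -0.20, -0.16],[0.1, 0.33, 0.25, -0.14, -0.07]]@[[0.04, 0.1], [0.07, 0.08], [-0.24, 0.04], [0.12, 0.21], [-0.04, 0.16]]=[[-0.03, 0.01],  [0.09, -0.08],  [-0.01, 0.05],  [-0.01, -0.06],  [-0.05, 0.01]]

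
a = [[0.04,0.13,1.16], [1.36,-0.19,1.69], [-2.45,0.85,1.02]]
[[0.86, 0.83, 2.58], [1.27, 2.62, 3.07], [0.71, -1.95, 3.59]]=a@ [[-0.16, 1.11, -0.74], [-0.60, 0.1, -0.71], [0.81, 0.67, 2.33]]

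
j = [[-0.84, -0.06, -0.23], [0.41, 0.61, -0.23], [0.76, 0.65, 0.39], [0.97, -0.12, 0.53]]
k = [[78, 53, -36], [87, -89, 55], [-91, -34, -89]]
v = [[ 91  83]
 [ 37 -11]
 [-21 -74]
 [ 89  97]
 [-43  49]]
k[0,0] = 78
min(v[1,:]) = -11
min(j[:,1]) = -0.121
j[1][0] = 0.412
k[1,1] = -89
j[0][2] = -0.231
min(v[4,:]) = -43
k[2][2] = -89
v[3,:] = [89, 97]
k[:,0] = [78, 87, -91]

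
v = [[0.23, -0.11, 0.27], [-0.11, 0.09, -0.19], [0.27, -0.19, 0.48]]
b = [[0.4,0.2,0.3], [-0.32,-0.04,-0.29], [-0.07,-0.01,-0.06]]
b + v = [[0.63,  0.09,  0.57],[-0.43,  0.05,  -0.48],[0.2,  -0.20,  0.42]]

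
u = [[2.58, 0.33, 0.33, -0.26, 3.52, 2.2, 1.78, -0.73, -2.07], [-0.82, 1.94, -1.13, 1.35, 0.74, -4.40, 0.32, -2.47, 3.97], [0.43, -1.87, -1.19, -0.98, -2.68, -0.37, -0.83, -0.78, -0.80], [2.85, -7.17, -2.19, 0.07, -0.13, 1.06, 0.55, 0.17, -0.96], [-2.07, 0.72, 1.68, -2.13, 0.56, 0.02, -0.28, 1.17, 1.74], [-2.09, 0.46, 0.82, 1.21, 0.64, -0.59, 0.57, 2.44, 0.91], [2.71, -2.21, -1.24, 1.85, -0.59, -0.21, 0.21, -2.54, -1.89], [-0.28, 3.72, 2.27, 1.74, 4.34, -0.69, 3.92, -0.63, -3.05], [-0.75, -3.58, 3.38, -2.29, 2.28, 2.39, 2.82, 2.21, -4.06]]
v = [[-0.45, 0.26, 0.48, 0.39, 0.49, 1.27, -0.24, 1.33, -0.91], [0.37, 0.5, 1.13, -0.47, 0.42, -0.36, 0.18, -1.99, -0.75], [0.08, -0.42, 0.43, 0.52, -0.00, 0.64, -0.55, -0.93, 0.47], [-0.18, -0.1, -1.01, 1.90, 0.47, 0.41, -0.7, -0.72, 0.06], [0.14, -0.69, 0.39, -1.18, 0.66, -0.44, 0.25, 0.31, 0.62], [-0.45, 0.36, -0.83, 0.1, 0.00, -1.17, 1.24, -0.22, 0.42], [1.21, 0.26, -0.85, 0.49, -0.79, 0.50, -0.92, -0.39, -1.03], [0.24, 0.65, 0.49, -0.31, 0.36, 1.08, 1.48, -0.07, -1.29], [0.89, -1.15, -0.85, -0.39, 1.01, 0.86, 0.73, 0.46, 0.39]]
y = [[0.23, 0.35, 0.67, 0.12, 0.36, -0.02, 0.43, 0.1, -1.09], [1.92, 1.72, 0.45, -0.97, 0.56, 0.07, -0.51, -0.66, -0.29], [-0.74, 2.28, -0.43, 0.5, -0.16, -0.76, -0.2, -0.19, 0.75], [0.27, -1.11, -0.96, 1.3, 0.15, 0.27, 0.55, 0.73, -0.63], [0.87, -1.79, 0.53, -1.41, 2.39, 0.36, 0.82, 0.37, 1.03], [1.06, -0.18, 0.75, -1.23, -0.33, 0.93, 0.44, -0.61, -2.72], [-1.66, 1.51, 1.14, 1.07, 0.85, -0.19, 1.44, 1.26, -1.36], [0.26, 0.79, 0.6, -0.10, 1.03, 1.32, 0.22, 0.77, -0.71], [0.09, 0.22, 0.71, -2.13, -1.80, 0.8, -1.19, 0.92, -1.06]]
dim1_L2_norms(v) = [2.27, 2.6, 1.56, 2.46, 1.79, 2.04, 2.33, 2.44, 2.38]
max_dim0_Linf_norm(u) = 7.17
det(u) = 1.54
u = v @ y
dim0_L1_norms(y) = [7.1, 9.95, 6.24, 8.83, 7.63, 4.72, 5.8, 5.61, 9.64]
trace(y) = 7.29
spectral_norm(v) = 3.38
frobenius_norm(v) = 6.70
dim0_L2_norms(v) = [1.71, 1.71, 2.29, 2.48, 1.69, 2.46, 2.46, 2.76, 2.25]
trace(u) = -1.11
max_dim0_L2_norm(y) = 3.96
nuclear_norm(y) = 22.28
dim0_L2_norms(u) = [5.68, 9.54, 5.4, 4.53, 6.73, 5.66, 5.29, 5.13, 7.4]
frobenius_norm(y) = 9.00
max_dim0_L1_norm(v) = 6.73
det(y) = -34.54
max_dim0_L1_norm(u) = 22.0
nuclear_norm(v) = 16.81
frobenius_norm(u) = 18.96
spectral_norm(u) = 11.71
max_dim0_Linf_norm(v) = 1.99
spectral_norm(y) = 4.85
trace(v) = 1.27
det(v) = 0.01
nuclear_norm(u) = 42.50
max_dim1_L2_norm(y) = 3.73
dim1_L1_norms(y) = [3.37, 7.15, 6.01, 5.97, 9.57, 8.25, 10.48, 5.8, 8.92]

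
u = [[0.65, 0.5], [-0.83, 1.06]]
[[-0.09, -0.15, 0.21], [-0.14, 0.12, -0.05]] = u @[[-0.02, -0.2, 0.23], [-0.15, -0.04, 0.13]]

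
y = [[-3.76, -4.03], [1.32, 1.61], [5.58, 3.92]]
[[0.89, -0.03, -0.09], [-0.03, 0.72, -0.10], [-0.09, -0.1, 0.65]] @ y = [[-3.89, -3.99], [0.51, 0.89], [3.83, 2.75]]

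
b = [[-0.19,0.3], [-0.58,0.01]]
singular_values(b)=[0.62, 0.28]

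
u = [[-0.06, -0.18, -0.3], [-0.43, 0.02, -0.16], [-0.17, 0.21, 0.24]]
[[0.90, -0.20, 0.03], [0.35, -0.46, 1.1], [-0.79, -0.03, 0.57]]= u @ [[0.16, 1.03, -3.03], [-0.56, 0.48, -1.02], [-2.70, 0.17, 1.13]]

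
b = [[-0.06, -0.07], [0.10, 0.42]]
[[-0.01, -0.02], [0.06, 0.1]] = b @ [[-0.07,0.08], [0.16,0.21]]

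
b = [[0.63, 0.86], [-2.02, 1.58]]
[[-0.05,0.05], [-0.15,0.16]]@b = [[-0.13, 0.04], [-0.42, 0.12]]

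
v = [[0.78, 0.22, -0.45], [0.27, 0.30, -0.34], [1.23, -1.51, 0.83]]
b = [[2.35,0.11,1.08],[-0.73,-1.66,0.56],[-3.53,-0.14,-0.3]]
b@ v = [[3.19, -1.08, -0.20], [-0.33, -1.50, 1.36], [-3.16, -0.37, 1.39]]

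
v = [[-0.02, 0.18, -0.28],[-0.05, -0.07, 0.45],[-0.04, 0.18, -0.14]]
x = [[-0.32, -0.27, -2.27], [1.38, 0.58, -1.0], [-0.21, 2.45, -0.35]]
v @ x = [[0.31, -0.58, -0.04], [-0.18, 1.08, 0.03], [0.29, -0.23, -0.04]]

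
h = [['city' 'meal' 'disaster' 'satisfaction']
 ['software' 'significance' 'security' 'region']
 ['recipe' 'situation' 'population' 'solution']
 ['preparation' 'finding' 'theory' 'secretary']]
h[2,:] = ['recipe', 'situation', 'population', 'solution']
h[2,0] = 'recipe'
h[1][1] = 'significance'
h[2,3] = 'solution'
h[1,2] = 'security'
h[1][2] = 'security'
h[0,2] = 'disaster'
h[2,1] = 'situation'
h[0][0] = 'city'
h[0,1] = 'meal'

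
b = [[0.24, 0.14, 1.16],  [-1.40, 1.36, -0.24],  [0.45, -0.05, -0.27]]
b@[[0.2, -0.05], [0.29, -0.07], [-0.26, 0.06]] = [[-0.21, 0.05], [0.18, -0.04], [0.15, -0.04]]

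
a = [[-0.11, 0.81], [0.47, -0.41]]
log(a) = [[-0.65+1.20j,(-0.55-2j)], [-0.32-1.16j,(-0.44+1.94j)]]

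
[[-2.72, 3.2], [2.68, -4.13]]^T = [[-2.72, 2.68], [3.2, -4.13]]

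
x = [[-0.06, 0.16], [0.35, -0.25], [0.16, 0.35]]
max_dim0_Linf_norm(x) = 0.35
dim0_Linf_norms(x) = [0.35, 0.35]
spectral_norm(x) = 0.48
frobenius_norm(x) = 0.60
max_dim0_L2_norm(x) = 0.46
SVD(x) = [[0.35, -0.05], [-0.79, -0.55], [0.49, -0.84]] @ diag([0.4813646922362264, 0.3613696626286205]) @ [[-0.46, 0.89], [-0.89, -0.46]]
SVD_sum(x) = [[-0.08, 0.15],[0.17, -0.34],[-0.11, 0.21]] + [[0.02, 0.01], [0.18, 0.09], [0.27, 0.14]]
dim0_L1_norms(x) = [0.57, 0.76]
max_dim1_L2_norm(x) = 0.43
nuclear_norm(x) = 0.84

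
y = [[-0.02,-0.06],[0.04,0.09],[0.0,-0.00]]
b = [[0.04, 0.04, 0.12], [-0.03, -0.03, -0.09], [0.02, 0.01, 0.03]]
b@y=[[0.00, 0.0], [-0.0, -0.0], [-0.0, -0.0]]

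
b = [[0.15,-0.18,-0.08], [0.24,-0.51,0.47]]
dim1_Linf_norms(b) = [0.18, 0.51]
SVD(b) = [[-0.18, -0.98], [-0.98, 0.18]] @ diag([0.7450349989580839, 0.21171407682893428]) @ [[-0.35, 0.72, -0.6], [-0.49, 0.4, 0.77]]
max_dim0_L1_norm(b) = 0.69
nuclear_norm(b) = 0.96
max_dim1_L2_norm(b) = 0.73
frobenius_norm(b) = 0.77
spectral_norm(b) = 0.75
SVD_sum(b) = [[0.05, -0.10, 0.08], [0.26, -0.53, 0.44]] + [[0.10, -0.08, -0.16],[-0.02, 0.02, 0.03]]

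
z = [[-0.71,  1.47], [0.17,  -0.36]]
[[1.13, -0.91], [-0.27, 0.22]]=z @ [[-0.87, 0.43], [0.35, -0.41]]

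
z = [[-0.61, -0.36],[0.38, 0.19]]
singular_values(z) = [0.83, 0.03]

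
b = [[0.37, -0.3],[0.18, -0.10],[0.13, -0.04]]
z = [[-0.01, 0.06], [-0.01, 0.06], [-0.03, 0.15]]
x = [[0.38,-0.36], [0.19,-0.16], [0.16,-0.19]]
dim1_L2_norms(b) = [0.48, 0.21, 0.14]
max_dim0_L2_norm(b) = 0.43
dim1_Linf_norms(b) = [0.37, 0.18, 0.13]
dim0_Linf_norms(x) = [0.38, 0.36]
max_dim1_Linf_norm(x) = 0.38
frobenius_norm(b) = 0.54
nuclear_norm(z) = 0.18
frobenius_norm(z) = 0.18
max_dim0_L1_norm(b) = 0.68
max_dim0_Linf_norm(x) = 0.38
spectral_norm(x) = 0.63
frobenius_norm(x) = 0.63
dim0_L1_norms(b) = [0.68, 0.44]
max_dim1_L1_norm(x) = 0.74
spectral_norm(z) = 0.18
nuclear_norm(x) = 0.66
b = x + z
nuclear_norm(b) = 0.59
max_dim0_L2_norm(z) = 0.17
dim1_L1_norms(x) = [0.74, 0.35, 0.35]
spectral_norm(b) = 0.53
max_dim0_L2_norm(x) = 0.45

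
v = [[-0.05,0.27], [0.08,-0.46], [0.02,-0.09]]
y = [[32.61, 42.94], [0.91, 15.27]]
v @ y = [[-1.38, 1.98], [2.19, -3.59], [0.57, -0.52]]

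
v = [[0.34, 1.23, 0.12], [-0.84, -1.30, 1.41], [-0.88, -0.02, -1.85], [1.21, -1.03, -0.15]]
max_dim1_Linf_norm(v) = 1.85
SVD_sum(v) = [[-0.02, 0.32, -0.48],[0.05, -1.05, 1.55],[-0.04, 0.86, -1.28],[0.01, -0.27, 0.4]] + [[0.67, 0.71, 0.46], [-0.48, -0.51, -0.33], [-0.83, -0.89, -0.57], [0.0, 0.00, 0.0]] + [[-0.31, 0.20, 0.14], [-0.41, 0.26, 0.19], [-0.00, 0.00, 0.00], [1.19, -0.76, -0.55]]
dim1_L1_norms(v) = [1.69, 3.55, 2.75, 2.39]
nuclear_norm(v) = 6.09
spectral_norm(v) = 2.54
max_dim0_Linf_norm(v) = 1.85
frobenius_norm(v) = 3.57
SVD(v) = [[-0.23, 0.57, 0.24],[0.74, -0.41, 0.31],[-0.61, -0.71, 0.00],[0.19, 0.0, -0.92]] @ diag([2.5426726494398166, 1.8887268419477266, 1.654970306167717]) @ [[0.03, -0.56, 0.83], [0.62, 0.66, 0.42], [-0.78, 0.50, 0.36]]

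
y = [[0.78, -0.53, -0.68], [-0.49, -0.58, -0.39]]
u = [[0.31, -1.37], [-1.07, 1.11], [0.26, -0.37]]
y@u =[[0.63, -1.41], [0.37, 0.17]]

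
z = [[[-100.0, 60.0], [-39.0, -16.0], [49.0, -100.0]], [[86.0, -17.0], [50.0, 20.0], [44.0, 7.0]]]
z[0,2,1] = -100.0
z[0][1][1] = -16.0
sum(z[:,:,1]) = -46.0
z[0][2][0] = 49.0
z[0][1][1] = -16.0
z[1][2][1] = 7.0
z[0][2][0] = 49.0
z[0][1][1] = -16.0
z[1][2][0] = 44.0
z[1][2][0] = 44.0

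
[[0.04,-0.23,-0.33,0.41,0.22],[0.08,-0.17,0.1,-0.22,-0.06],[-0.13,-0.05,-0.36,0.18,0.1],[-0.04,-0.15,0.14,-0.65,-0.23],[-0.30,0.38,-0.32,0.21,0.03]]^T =[[0.04, 0.08, -0.13, -0.04, -0.3], [-0.23, -0.17, -0.05, -0.15, 0.38], [-0.33, 0.10, -0.36, 0.14, -0.32], [0.41, -0.22, 0.18, -0.65, 0.21], [0.22, -0.06, 0.10, -0.23, 0.03]]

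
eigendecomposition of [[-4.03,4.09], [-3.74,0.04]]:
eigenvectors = [[(0.72+0j), 0.72-0.00j], [0.36+0.59j, 0.36-0.59j]]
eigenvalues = [(-2+3.34j), (-2-3.34j)]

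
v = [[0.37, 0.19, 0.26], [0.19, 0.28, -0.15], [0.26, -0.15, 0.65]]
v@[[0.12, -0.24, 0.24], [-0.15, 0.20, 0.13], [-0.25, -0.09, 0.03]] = [[-0.05, -0.07, 0.12],[0.02, 0.02, 0.08],[-0.11, -0.15, 0.06]]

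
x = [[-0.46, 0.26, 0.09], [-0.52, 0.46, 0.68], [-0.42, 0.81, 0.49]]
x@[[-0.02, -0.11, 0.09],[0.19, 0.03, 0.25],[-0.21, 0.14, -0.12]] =[[0.04, 0.07, 0.01],[-0.04, 0.17, -0.01],[0.06, 0.14, 0.11]]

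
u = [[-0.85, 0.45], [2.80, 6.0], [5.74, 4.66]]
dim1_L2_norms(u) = [0.96, 6.62, 7.39]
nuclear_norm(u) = 12.08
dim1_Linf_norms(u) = [0.85, 6.0, 5.74]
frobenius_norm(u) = 9.97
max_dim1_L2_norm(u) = 7.39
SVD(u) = [[-0.02, -0.39], [0.66, -0.69], [0.75, 0.6]] @ diag([9.67743249242939, 2.403227070934398]) @ [[0.64, 0.77], [0.77, -0.64]]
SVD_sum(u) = [[-0.12, -0.15],[4.09, 4.94],[4.62, 5.58]] + [[-0.73,  0.6], [-1.29,  1.06], [1.12,  -0.92]]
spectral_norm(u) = 9.68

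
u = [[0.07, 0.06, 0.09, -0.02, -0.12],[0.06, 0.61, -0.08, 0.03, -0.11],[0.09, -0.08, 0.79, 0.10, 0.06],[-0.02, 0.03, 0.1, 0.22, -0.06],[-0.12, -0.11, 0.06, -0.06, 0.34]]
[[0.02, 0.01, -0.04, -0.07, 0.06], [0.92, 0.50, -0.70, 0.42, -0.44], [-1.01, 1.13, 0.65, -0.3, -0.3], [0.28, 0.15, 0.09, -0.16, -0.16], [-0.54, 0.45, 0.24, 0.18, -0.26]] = u @[[-0.97,-0.33,-0.80,1.25,1.32], [1.2,1.28,-0.98,0.73,-1.02], [-1.11,1.46,0.81,-0.53,-0.54], [1.19,0.21,0.08,-0.12,-0.38], [-1.15,1.39,-0.03,1.29,-0.61]]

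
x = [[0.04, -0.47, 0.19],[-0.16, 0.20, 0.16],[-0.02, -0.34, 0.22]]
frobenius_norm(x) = 0.72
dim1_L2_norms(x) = [0.51, 0.3, 0.41]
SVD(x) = [[-0.77, -0.00, -0.64],[0.21, -0.95, -0.25],[-0.6, -0.33, 0.73]] @ diag([0.6583830798854714, 0.2841332755797342, 4.276507398873073e-05]) @ [[-0.08, 0.92, -0.37], [0.55, -0.27, -0.79], [0.83, 0.27, 0.49]]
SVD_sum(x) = [[0.04, -0.47, 0.19], [-0.01, 0.13, -0.05], [0.03, -0.36, 0.15]] + [[-0.0, 0.00, 0.00], [-0.15, 0.07, 0.21], [-0.05, 0.02, 0.07]] + [[-0.0, -0.00, -0.00], [-0.0, -0.0, -0.00], [0.0, 0.00, 0.0]]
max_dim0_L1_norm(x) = 1.01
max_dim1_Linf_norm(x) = 0.47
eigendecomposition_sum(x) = [[-0.00, -0.00, 0.00], [-0.00, -0.00, 0.00], [-0.00, -0.00, 0.00]] + [[0.35, -0.6, -0.27], [-0.11, 0.18, 0.08], [0.27, -0.46, -0.21]] + [[-0.31, 0.13, 0.46],[-0.05, 0.02, 0.08],[-0.29, 0.12, 0.43]]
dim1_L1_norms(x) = [0.7, 0.52, 0.58]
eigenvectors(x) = [[-0.83, -0.77, 0.73],[-0.27, 0.23, 0.13],[-0.49, -0.59, 0.68]]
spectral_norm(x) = 0.66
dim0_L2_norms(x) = [0.17, 0.61, 0.33]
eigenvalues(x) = [-0.0, 0.33, 0.13]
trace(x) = 0.46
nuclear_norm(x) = 0.94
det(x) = -0.00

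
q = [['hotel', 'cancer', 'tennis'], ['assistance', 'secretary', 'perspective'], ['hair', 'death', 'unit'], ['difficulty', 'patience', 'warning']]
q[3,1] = 'patience'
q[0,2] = 'tennis'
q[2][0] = 'hair'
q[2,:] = ['hair', 'death', 'unit']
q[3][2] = 'warning'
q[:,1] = ['cancer', 'secretary', 'death', 'patience']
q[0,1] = 'cancer'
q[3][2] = 'warning'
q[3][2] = 'warning'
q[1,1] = 'secretary'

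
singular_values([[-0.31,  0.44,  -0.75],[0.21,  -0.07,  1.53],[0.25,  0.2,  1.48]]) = [2.3, 0.51, 0.1]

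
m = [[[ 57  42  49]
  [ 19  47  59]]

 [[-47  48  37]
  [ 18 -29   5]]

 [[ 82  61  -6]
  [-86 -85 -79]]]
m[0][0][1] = 42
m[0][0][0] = 57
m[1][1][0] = 18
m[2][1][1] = -85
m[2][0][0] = 82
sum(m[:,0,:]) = 323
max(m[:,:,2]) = 59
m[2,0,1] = 61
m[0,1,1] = 47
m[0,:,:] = [[57, 42, 49], [19, 47, 59]]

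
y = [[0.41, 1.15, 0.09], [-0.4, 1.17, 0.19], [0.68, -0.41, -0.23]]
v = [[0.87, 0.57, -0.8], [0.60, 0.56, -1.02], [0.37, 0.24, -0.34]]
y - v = [[-0.46, 0.58, 0.89], [-1.00, 0.61, 1.21], [0.31, -0.65, 0.11]]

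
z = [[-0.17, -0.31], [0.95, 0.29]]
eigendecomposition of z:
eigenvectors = [[0.21-0.45j,0.21+0.45j], [-0.87+0.00j,-0.87-0.00j]]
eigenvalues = [(0.06+0.49j), (0.06-0.49j)]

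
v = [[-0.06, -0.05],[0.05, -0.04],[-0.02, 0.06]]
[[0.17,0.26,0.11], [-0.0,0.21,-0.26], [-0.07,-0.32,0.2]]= v @ [[-1.45, -0.02, -3.62],[-1.69, -5.26, 2.09]]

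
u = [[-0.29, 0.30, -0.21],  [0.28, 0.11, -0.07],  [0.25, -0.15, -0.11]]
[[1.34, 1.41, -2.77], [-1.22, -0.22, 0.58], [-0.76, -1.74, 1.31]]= u @ [[-4.41, -1.98, 4.08], [-1.02, 5.48, -3.63], [-1.76, 3.85, 2.35]]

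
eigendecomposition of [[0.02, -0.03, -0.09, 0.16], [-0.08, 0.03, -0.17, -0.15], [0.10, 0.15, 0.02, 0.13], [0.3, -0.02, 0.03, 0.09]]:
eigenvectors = [[-0.41+0.00j, 0.64+0.00j, 0.16+0.10j, (0.16-0.1j)], [(0.6+0j), (-0.1+0j), 0.71+0.00j, (0.71-0j)], [(-0.14+0j), (0.22+0j), -0.05-0.66j, -0.05+0.66j], [-0.68+0.00j, -0.73+0.00j, -0.01-0.18j, -0.01+0.18j]]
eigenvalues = [(0.3+0j), (-0.19+0j), (0.03+0.18j), (0.03-0.18j)]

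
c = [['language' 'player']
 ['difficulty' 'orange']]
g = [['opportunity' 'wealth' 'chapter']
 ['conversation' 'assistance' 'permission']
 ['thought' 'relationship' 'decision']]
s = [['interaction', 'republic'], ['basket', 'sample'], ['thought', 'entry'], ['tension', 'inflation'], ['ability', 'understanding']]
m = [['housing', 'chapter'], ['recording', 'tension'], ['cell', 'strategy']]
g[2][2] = 'decision'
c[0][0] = 'language'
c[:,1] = ['player', 'orange']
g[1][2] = 'permission'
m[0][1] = 'chapter'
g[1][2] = 'permission'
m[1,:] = ['recording', 'tension']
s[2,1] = 'entry'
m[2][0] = 'cell'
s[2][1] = 'entry'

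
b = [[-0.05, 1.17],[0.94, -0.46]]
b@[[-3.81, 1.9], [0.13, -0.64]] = [[0.34,  -0.84], [-3.64,  2.08]]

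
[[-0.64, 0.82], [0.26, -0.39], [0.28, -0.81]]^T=[[-0.64,0.26,0.28], [0.82,-0.39,-0.81]]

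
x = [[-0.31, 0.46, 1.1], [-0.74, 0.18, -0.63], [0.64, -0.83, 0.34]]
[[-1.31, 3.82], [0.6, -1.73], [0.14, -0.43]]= x@[[-0.17, 0.48], [-0.69, 2.02], [-0.95, 2.76]]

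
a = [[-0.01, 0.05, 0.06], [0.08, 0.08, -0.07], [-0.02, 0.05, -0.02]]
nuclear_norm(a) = 0.26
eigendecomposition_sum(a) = [[(0.03-0j),0.05+0.00j,(-0.01-0j)], [(0.06-0j),(0.08+0j),(-0.02-0j)], [(0.02-0j),0.02+0.00j,(-0-0j)]] + [[(-0.02+0.02j), 0.00-0.01j, 0.03+0.02j], [(0.01-0.01j), 0.00+0.01j, (-0.03-0.01j)], [-0.02-0.01j, 0.01-0.00j, (-0.01+0.03j)]] + [[(-0.02-0.02j), 0.00+0.01j, (0.03-0.02j)], [0.01+0.01j, -0.01j, (-0.03+0.01j)], [-0.02+0.01j, (0.01+0j), -0.01-0.03j]]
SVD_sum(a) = [[-0.00,-0.0,0.00],  [0.07,0.08,-0.07],  [0.02,0.02,-0.02]] + [[-0.02, 0.06, 0.05],[0.00, -0.0, -0.00],[-0.01, 0.02, 0.02]] + [[0.01, -0.0, 0.01],[0.01, -0.0, 0.01],[-0.03, 0.01, -0.02]]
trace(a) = 0.05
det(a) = 0.00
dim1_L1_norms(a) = [0.12, 0.23, 0.09]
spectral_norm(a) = 0.14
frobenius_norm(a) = 0.16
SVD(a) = [[-0.05, 0.93, 0.36], [0.97, -0.04, 0.24], [0.24, 0.36, -0.90]] @ diag([0.13664376612322435, 0.08254953549915475, 0.04140115177788371]) @ [[0.54, 0.64, -0.55], [-0.24, 0.74, 0.62], [0.81, -0.2, 0.55]]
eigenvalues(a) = [(0.11+0j), (-0.03+0.06j), (-0.03-0.06j)]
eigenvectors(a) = [[(0.49+0j), -0.66+0.00j, -0.66-0.00j], [0.83+0.00j, 0.44-0.12j, 0.44+0.12j], [0.25+0.00j, (-0.17-0.57j), -0.17+0.57j]]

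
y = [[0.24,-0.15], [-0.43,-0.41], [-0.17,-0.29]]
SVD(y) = [[-0.09, -0.96], [0.87, 0.06], [0.48, -0.29]] @ diag([0.6801890762520947, 0.2888647097644883]) @ [[-0.70, -0.71], [-0.71, 0.70]]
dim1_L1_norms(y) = [0.39, 0.84, 0.46]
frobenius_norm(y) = 0.74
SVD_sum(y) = [[0.04, 0.04], [-0.42, -0.42], [-0.23, -0.23]] + [[0.20, -0.19],  [-0.01, 0.01],  [0.06, -0.06]]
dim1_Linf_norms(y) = [0.24, 0.43, 0.29]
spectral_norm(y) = 0.68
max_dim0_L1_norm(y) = 0.85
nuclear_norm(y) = 0.97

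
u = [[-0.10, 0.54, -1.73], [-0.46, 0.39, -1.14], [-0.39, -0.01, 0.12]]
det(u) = -0.005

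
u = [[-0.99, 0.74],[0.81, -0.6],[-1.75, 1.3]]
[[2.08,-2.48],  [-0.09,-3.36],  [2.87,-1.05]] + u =[[1.09,  -1.74], [0.72,  -3.96], [1.12,  0.25]]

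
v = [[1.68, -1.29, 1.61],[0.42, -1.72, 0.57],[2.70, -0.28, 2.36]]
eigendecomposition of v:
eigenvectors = [[0.52, 0.65, -0.45], [0.12, -0.09, -0.86], [0.84, -0.75, 0.24]]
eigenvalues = [3.99, -0.0, -1.66]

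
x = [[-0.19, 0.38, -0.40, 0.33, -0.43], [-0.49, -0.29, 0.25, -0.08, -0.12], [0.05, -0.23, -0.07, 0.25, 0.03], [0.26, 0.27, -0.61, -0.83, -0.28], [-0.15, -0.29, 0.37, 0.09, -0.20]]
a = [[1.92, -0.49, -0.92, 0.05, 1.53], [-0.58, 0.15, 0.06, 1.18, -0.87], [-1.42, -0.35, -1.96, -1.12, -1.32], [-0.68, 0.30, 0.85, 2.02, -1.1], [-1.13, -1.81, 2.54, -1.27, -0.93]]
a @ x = [[-0.39, 0.65, -0.29, 0.54, -1.11], [0.48, 0.29, -0.78, -1.25, 0.08], [0.25, 0.09, 0.81, -0.12, 1.17], [0.71, 0.32, -1.35, -1.81, -0.06], [1.04, -0.56, 0.25, 1.38, 1.32]]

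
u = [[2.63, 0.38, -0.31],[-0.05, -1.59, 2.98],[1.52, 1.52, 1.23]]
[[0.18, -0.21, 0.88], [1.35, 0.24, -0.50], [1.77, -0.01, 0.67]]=u @ [[0.08,-0.07,0.3], [0.50,0.00,0.19], [0.72,0.08,-0.06]]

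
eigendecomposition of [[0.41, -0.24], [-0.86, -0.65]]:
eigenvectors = [[0.82, 0.19],[-0.57, 0.98]]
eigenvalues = [0.58, -0.82]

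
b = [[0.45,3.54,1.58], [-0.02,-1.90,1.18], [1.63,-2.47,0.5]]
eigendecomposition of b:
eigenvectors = [[-0.82+0.00j, (-0.68+0j), -0.68-0.00j],  [(-0.16+0j), 0.12-0.38j, (0.12+0.38j)],  [(-0.56+0j), 0.61+0.08j, (0.61-0.08j)]]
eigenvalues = [(2.2+0j), (-1.58+1.81j), (-1.58-1.81j)]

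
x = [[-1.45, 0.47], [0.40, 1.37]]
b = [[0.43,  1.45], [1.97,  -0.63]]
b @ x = [[-0.04,2.19], [-3.11,0.06]]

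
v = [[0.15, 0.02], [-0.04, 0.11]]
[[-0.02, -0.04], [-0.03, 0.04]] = v @ [[-0.06, -0.27], [-0.33, 0.24]]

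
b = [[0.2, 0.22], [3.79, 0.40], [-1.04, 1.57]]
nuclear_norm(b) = 5.57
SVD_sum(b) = [[0.20, -0.00], [3.79, -0.02], [-1.05, 0.01]] + [[0.0, 0.22], [0.0, 0.42], [0.01, 1.56]]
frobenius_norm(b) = 4.26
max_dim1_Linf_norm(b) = 3.79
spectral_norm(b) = 3.94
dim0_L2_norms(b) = [3.94, 1.64]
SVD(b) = [[-0.05, -0.14], [-0.96, -0.26], [0.27, -0.96]] @ diag([3.9352399718344278, 1.6348964383338083]) @ [[-1.00, 0.01], [-0.01, -1.0]]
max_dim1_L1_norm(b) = 4.19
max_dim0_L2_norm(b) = 3.94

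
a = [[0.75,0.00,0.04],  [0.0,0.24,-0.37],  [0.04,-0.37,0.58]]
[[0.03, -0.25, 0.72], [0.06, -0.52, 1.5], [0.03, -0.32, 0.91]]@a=[[0.05, -0.33, 0.51],  [0.10, -0.68, 1.06],  [0.06, -0.41, 0.65]]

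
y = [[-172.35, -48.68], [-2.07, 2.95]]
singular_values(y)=[179.1, 3.4]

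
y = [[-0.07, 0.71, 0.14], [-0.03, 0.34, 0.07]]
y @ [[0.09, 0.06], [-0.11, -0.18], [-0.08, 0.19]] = [[-0.1, -0.11], [-0.05, -0.05]]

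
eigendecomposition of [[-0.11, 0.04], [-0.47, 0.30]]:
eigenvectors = [[-0.61, -0.11], [-0.80, -0.99]]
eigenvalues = [-0.06, 0.25]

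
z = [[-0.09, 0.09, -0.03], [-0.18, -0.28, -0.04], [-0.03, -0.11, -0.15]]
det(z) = -0.01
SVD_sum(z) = [[0.01,0.02,0.01], [-0.16,-0.28,-0.09], [-0.07,-0.12,-0.04]] + [[-0.02, 0.03, -0.07],[0.01, -0.01, 0.03],[-0.02, 0.04, -0.09]] + [[-0.09, 0.04, 0.04], [-0.03, 0.01, 0.01], [0.06, -0.02, -0.02]]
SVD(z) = [[0.07, 0.61, -0.79], [-0.91, -0.28, -0.3], [-0.4, 0.74, 0.54]] @ diag([0.3628093186025243, 0.13185961176484265, 0.12642167978791025]) @ [[0.47, 0.84, 0.26], [-0.20, 0.39, -0.9], [0.86, -0.37, -0.36]]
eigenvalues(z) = [(-0.25+0j), (-0.13+0.08j), (-0.13-0.08j)]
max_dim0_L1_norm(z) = 0.48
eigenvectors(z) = [[(0.26+0j), (0.38-0.43j), (0.38+0.43j)], [-0.69+0.00j, (-0.02+0.55j), (-0.02-0.55j)], [-0.67+0.00j, (-0.61+0j), -0.61-0.00j]]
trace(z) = -0.52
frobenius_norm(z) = 0.41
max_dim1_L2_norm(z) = 0.34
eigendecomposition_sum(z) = [[0.09-0.00j, 0.07-0.00j, 0.06-0.00j], [-0.25+0.00j, (-0.2+0j), (-0.15+0j)], [(-0.24+0j), -0.19+0.00j, (-0.15+0j)]] + [[-0.09+0.05j, 0.01+0.06j, -0.04-0.04j],[(0.03-0.09j), (-0.04-0.04j), (0.06+0j)],[0.11+0.03j, (0.04-0.05j), (-0+0.06j)]] + [[-0.09-0.05j, (0.01-0.06j), -0.04+0.04j], [0.03+0.09j, -0.04+0.04j, (0.06-0j)], [0.11-0.03j, 0.04+0.05j, (-0-0.06j)]]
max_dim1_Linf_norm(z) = 0.28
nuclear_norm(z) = 0.62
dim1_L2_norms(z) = [0.13, 0.34, 0.19]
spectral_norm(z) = 0.36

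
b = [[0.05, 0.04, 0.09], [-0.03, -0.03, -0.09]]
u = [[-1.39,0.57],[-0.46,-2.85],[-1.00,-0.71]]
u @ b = [[-0.09,  -0.07,  -0.18],  [0.06,  0.07,  0.22],  [-0.03,  -0.02,  -0.03]]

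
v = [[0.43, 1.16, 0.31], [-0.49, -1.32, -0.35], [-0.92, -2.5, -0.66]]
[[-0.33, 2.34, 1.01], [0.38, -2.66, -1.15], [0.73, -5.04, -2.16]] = v@[[1.50, 0.49, 0.14],[-0.98, 1.70, 0.13],[0.52, 0.51, 2.59]]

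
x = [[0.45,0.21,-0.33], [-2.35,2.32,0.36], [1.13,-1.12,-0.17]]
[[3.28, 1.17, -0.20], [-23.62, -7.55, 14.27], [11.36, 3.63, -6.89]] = x@[[5.61, 0.59, -5.01], [-3.77, -2.03, 1.86], [-4.7, -4.04, -5.05]]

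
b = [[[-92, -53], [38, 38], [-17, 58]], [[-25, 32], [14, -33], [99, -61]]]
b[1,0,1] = 32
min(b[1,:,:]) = -61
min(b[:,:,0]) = -92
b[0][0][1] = -53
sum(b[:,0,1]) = -21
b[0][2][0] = -17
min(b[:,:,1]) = -61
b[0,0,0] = -92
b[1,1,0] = 14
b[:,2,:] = [[-17, 58], [99, -61]]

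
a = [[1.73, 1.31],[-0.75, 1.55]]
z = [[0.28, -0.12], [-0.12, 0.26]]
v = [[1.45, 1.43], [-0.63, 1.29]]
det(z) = 0.06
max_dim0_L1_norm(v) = 2.72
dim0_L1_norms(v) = [2.08, 2.72]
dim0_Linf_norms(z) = [0.28, 0.26]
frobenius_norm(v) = 2.49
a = z + v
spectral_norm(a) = 2.23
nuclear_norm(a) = 3.87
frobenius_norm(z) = 0.42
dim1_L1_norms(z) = [0.4, 0.38]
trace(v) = 2.74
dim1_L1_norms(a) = [3.04, 2.3]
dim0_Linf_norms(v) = [1.45, 1.43]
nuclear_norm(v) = 3.43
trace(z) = 0.54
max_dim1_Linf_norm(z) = 0.28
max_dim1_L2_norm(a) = 2.17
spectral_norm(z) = 0.39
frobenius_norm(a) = 2.77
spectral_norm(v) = 2.12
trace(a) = 3.28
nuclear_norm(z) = 0.54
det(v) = 2.77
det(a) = 3.66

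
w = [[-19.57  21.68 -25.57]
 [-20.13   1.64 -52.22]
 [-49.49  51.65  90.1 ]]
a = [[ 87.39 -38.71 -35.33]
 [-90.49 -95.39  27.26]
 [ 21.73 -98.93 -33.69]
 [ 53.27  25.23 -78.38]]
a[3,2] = -78.38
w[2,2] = 90.1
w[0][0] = -19.57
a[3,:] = [53.27, 25.23, -78.38]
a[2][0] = 21.73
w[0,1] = 21.68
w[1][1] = 1.64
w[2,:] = [-49.49, 51.65, 90.1]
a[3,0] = 53.27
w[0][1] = 21.68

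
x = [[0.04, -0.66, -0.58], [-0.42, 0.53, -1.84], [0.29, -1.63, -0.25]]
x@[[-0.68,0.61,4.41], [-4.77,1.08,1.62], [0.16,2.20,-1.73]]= [[3.03, -1.96, 0.11], [-2.54, -3.73, 2.19], [7.54, -2.13, -0.93]]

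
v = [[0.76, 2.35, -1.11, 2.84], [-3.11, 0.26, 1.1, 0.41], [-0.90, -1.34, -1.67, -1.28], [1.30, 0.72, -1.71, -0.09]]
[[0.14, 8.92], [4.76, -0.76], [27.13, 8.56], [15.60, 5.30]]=v @ [[-6.1, -1.34], [4.46, -2.12], [-11.54, -5.18], [-6.52, 3.23]]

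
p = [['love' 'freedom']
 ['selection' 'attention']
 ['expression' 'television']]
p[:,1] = ['freedom', 'attention', 'television']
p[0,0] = 'love'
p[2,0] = 'expression'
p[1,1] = 'attention'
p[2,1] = 'television'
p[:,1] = ['freedom', 'attention', 'television']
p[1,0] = 'selection'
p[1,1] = 'attention'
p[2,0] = 'expression'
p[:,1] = ['freedom', 'attention', 'television']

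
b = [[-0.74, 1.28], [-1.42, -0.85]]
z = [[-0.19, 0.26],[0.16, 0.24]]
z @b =[[-0.23, -0.46],[-0.46, 0.00]]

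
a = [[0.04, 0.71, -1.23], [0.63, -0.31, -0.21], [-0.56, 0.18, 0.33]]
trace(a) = 0.06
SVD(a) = [[-0.97, 0.22, 0.09], [-0.1, -0.75, 0.66], [0.21, 0.63, 0.75]] @ diag([1.445686216321075, 0.9594598806487464, 0.005301072037676333]) @ [[-0.15,-0.43,0.89],  [-0.85,0.52,0.1],  [-0.51,-0.74,-0.44]]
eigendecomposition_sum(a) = [[-0.5, 0.56, -0.36],[0.35, -0.39, 0.25],[-0.25, 0.27, -0.18]] + [[0.54, 0.16, -0.87],  [0.28, 0.08, -0.46],  [-0.31, -0.09, 0.51]] + [[-0.00, -0.00, -0.0], [-0.0, -0.00, -0.0], [-0.0, -0.0, -0.00]]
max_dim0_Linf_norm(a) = 1.23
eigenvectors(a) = [[0.76, -0.79, 0.51], [-0.53, -0.41, 0.74], [0.37, 0.46, 0.45]]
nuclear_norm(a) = 2.41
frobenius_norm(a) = 1.74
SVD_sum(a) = [[0.22, 0.6, -1.25], [0.02, 0.06, -0.13], [-0.05, -0.13, 0.27]] + [[-0.18, 0.11, 0.02], [0.61, -0.37, -0.07], [-0.51, 0.31, 0.06]] + [[-0.0,-0.00,-0.00], [-0.00,-0.0,-0.00], [-0.0,-0.00,-0.00]]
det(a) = 0.01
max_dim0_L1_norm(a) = 1.77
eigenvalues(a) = [-1.06, 1.13, -0.01]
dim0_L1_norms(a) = [1.23, 1.2, 1.77]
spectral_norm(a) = 1.45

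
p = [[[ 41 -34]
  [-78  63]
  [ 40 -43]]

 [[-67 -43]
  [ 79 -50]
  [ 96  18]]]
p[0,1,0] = -78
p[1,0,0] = -67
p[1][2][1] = 18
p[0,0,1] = -34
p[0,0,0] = 41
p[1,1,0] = 79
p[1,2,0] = 96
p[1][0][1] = -43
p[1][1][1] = -50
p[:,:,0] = [[41, -78, 40], [-67, 79, 96]]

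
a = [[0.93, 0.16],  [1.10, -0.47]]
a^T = [[0.93, 1.10], [0.16, -0.47]]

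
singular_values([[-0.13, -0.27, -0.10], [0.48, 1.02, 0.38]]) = [1.23, 0.0]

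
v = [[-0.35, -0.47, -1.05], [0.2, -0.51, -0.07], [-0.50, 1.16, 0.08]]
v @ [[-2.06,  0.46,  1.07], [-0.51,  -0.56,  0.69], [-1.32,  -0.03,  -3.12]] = [[2.35, 0.13, 2.58], [-0.06, 0.38, 0.08], [0.33, -0.88, 0.02]]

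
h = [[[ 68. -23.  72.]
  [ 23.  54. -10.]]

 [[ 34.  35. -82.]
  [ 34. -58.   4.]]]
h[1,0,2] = -82.0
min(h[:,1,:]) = -58.0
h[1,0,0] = 34.0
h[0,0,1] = -23.0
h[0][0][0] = 68.0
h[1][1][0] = 34.0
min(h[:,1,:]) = -58.0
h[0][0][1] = -23.0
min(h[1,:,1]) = -58.0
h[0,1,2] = -10.0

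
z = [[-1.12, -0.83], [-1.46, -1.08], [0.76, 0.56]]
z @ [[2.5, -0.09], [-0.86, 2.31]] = [[-2.09, -1.82], [-2.72, -2.36], [1.42, 1.23]]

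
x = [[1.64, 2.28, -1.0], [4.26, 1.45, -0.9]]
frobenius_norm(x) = 5.47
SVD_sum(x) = [[2.3,1.23,-0.66], [3.87,2.07,-1.10]] + [[-0.66, 1.05, -0.34], [0.39, -0.62, 0.2]]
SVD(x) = [[-0.51,-0.86], [-0.86,0.51]] @ diag([5.264421831462575, 1.4946447003954555]) @ [[-0.85,-0.46,0.24], [0.51,-0.82,0.27]]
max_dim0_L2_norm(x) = 4.56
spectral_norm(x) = 5.26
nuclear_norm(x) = 6.76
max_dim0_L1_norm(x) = 5.9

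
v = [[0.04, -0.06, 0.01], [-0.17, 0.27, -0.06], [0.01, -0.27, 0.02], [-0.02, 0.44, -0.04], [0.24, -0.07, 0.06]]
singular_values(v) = [0.61, 0.27, 0.0]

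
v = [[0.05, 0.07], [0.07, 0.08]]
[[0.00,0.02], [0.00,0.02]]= v@[[0.06, -0.20], [-0.01, 0.42]]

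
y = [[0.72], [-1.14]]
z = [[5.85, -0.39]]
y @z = [[4.21, -0.28], [-6.67, 0.44]]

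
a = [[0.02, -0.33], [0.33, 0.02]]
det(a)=0.109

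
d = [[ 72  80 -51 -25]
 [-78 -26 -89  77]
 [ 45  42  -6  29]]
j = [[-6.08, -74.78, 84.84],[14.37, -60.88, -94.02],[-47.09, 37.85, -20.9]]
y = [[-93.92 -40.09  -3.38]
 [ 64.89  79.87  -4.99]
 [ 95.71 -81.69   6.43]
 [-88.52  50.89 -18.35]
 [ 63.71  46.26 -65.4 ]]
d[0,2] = -51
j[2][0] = -47.09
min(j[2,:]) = -47.09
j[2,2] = -20.9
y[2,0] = 95.71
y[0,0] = -93.92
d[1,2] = -89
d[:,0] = [72, -78, 45]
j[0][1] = -74.78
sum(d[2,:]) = 110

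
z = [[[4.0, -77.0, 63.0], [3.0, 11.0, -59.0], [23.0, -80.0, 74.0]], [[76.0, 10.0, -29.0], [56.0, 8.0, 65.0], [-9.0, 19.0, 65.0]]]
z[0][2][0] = 23.0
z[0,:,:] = [[4.0, -77.0, 63.0], [3.0, 11.0, -59.0], [23.0, -80.0, 74.0]]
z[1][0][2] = -29.0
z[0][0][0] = 4.0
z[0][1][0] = 3.0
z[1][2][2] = 65.0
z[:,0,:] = [[4.0, -77.0, 63.0], [76.0, 10.0, -29.0]]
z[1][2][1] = 19.0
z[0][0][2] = 63.0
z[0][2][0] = 23.0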